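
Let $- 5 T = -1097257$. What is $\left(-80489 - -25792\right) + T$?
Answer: $\frac{823772}{5} \approx 1.6475 \cdot 10^{5}$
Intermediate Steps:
$T = \frac{1097257}{5}$ ($T = \left(- \frac{1}{5}\right) \left(-1097257\right) = \frac{1097257}{5} \approx 2.1945 \cdot 10^{5}$)
$\left(-80489 - -25792\right) + T = \left(-80489 - -25792\right) + \frac{1097257}{5} = \left(-80489 + 25792\right) + \frac{1097257}{5} = -54697 + \frac{1097257}{5} = \frac{823772}{5}$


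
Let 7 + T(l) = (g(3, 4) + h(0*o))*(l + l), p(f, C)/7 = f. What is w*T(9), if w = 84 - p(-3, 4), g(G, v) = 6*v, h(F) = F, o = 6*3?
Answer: 44625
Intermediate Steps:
p(f, C) = 7*f
o = 18
w = 105 (w = 84 - 7*(-3) = 84 - 1*(-21) = 84 + 21 = 105)
T(l) = -7 + 48*l (T(l) = -7 + (6*4 + 0*18)*(l + l) = -7 + (24 + 0)*(2*l) = -7 + 24*(2*l) = -7 + 48*l)
w*T(9) = 105*(-7 + 48*9) = 105*(-7 + 432) = 105*425 = 44625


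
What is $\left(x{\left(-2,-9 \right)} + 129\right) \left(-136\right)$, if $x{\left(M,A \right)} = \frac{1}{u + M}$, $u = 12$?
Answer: $- \frac{87788}{5} \approx -17558.0$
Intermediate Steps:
$x{\left(M,A \right)} = \frac{1}{12 + M}$
$\left(x{\left(-2,-9 \right)} + 129\right) \left(-136\right) = \left(\frac{1}{12 - 2} + 129\right) \left(-136\right) = \left(\frac{1}{10} + 129\right) \left(-136\right) = \frac{1291}{10} \left(-136\right) = - \frac{87788}{5}$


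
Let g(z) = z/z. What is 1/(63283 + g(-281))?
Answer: 1/63284 ≈ 1.5802e-5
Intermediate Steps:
g(z) = 1
1/(63283 + g(-281)) = 1/(63283 + 1) = 1/63284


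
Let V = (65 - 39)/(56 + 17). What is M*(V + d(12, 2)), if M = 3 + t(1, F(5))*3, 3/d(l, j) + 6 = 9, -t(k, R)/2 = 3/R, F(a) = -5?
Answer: 3267/365 ≈ 8.9507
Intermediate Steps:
t(k, R) = -6/R
d(l, j) = 1 (d(l, j) = 3/(-6 + 9) = 3/3 = 3*(⅓) = 1)
M = 33/5 (M = 3 - 6/(-5)*3 = 3 - 6*(-⅕)*3 = 3 + (6/5)*3 = 3 + 18/5 = 33/5 ≈ 6.6000)
V = 26/73 ≈ 0.35616
M*(V + d(12, 2)) = 33*(26/73 + 1)/5 = (33/5)*(99/73) = 3267/365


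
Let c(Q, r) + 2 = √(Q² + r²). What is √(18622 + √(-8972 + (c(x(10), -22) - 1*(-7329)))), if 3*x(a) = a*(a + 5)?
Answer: √(18622 + I*√(1645 - 2*√746)) ≈ 136.46 + 0.146*I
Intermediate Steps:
x(a) = a*(5 + a)/3 (x(a) = (a*(a + 5))/3 = (a*(5 + a))/3 = a*(5 + a)/3)
c(Q, r) = -2 + √(Q² + r²)
√(18622 + √(-8972 + (c(x(10), -22) - 1*(-7329)))) = √(18622 + √(-8972 + ((-2 + √(((⅓)*10*(5 + 10))² + (-22)²)) - 1*(-7329)))) = √(18622 + √(-8972 + ((-2 + √(((⅓)*10*15)² + 484)) + 7329))) = √(18622 + √(-8972 + ((-2 + √(50² + 484)) + 7329))) = √(18622 + √(-8972 + ((-2 + √(2500 + 484)) + 7329))) = √(18622 + √(-8972 + ((-2 + √2984) + 7329))) = √(18622 + √(-8972 + ((-2 + 2*√746) + 7329))) = √(18622 + √(-8972 + (7327 + 2*√746))) = √(18622 + √(-1645 + 2*√746))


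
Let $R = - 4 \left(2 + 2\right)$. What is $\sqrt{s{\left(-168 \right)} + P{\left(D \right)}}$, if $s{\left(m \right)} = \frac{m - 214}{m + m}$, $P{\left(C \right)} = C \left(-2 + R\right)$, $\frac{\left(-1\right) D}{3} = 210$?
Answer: $\frac{\sqrt{80023062}}{84} \approx 106.49$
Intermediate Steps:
$D = -630$ ($D = \left(-3\right) 210 = -630$)
$R = -16$ ($R = \left(-4\right) 4 = -16$)
$P{\left(C \right)} = - 18 C$ ($P{\left(C \right)} = C \left(-2 - 16\right) = C \left(-18\right) = - 18 C$)
$s{\left(m \right)} = \frac{-214 + m}{2 m}$
$\sqrt{s{\left(-168 \right)} + P{\left(D \right)}} = \sqrt{\frac{-214 - 168}{2 \left(-168\right)} - -11340} = \sqrt{\frac{1}{2} \left(- \frac{1}{168}\right) \left(-382\right) + 11340} = \sqrt{\frac{191}{168} + 11340} = \sqrt{\frac{1905311}{168}} = \frac{\sqrt{80023062}}{84}$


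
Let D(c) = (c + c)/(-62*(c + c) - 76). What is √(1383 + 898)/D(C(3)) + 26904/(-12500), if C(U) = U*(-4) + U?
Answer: -6726/3125 - 520*√2281/9 ≈ -2761.6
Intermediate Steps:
C(U) = -3*U (C(U) = -4*U + U = -3*U)
D(c) = 2*c/(-76 - 124*c) (D(c) = (2*c)/(-124*c - 76) = (2*c)/(-76 - 124*c) = 2*c/(-76 - 124*c))
√(1383 + 898)/D(C(3)) + 26904/(-12500) = √(1383 + 898)/((-(-3*3)/(38 + 62*(-3*3)))) + 26904/(-12500) = √2281/((-1*(-9)/(38 + 62*(-9)))) + 26904*(-1/12500) = √2281/((-1*(-9)/(38 - 558))) - 6726/3125 = √2281/((-1*(-9)/(-520))) - 6726/3125 = √2281/((-1*(-9)*(-1/520))) - 6726/3125 = √2281/(-9/520) - 6726/3125 = √2281*(-520/9) - 6726/3125 = -520*√2281/9 - 6726/3125 = -6726/3125 - 520*√2281/9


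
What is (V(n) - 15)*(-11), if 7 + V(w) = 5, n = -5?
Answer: 187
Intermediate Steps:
V(w) = -2 (V(w) = -7 + 5 = -2)
(V(n) - 15)*(-11) = (-2 - 15)*(-11) = -17*(-11) = 187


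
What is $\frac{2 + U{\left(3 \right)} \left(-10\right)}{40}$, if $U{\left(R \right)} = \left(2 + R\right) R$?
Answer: $- \frac{37}{10} \approx -3.7$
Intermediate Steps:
$U{\left(R \right)} = R \left(2 + R\right)$
$\frac{2 + U{\left(3 \right)} \left(-10\right)}{40} = \frac{2 + 3 \left(2 + 3\right) \left(-10\right)}{40} = \left(2 + 3 \cdot 5 \left(-10\right)\right) \frac{1}{40} = \left(2 + 15 \left(-10\right)\right) \frac{1}{40} = \left(2 - 150\right) \frac{1}{40} = \left(-148\right) \frac{1}{40} = - \frac{37}{10}$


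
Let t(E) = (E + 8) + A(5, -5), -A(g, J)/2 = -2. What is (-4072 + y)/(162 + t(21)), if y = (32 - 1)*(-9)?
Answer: -4351/195 ≈ -22.313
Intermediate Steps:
A(g, J) = 4 (A(g, J) = -2*(-2) = 4)
y = -279 (y = 31*(-9) = -279)
t(E) = 12 + E (t(E) = (E + 8) + 4 = (8 + E) + 4 = 12 + E)
(-4072 + y)/(162 + t(21)) = (-4072 - 279)/(162 + (12 + 21)) = -4351/(162 + 33) = -4351/195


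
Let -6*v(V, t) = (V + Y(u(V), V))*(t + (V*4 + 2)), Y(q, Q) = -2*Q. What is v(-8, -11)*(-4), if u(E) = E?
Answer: -656/3 ≈ -218.67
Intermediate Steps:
v(V, t) = V*(2 + t + 4*V)/6 (v(V, t) = -(V - 2*V)*(t + (V*4 + 2))/6 = -(-V)*(t + (4*V + 2))/6 = -(-V)*(t + (2 + 4*V))/6 = -(-V)*(2 + t + 4*V)/6 = -(-1)*V*(2 + t + 4*V)/6 = V*(2 + t + 4*V)/6)
v(-8, -11)*(-4) = ((⅙)*(-8)*(2 - 11 + 4*(-8)))*(-4) = ((⅙)*(-8)*(2 - 11 - 32))*(-4) = ((⅙)*(-8)*(-41))*(-4) = (164/3)*(-4) = -656/3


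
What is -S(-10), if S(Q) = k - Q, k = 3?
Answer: -13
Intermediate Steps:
S(Q) = 3 - Q
-S(-10) = -(3 - 1*(-10)) = -(3 + 10) = -1*13 = -13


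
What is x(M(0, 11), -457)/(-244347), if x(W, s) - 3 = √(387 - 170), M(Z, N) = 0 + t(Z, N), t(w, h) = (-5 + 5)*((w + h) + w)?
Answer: -1/81449 - √217/244347 ≈ -7.2564e-5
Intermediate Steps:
t(w, h) = 0 (t(w, h) = 0*((h + w) + w) = 0*(h + 2*w) = 0)
M(Z, N) = 0 (M(Z, N) = 0 + 0 = 0)
x(W, s) = 3 + √217 (x(W, s) = 3 + √(387 - 170) = 3 + √217)
x(M(0, 11), -457)/(-244347) = (3 + √217)/(-244347) = (3 + √217)*(-1/244347) = -1/81449 - √217/244347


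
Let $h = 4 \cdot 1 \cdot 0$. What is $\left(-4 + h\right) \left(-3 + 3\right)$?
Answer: $0$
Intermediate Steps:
$h = 0$ ($h = 4 \cdot 0 = 0$)
$\left(-4 + h\right) \left(-3 + 3\right) = \left(-4 + 0\right) \left(-3 + 3\right) = \left(-4\right) 0 = 0$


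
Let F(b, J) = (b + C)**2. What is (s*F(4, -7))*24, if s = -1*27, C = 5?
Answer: -52488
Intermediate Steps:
s = -27
F(b, J) = (5 + b)**2 (F(b, J) = (b + 5)**2 = (5 + b)**2)
(s*F(4, -7))*24 = -27*(5 + 4)**2*24 = -27*9**2*24 = -27*81*24 = -2187*24 = -52488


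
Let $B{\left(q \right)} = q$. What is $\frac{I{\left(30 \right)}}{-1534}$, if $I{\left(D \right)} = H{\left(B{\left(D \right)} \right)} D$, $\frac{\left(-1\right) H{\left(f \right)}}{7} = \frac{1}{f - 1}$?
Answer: $\frac{105}{22243} \approx 0.0047206$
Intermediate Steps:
$H{\left(f \right)} = - \frac{7}{-1 + f}$ ($H{\left(f \right)} = - \frac{7}{f - 1} = - \frac{7}{-1 + f}$)
$I{\left(D \right)} = - \frac{7 D}{-1 + D}$ ($I{\left(D \right)} = - \frac{7}{-1 + D} D = - \frac{7 D}{-1 + D}$)
$\frac{I{\left(30 \right)}}{-1534} = \frac{\left(-7\right) 30 \frac{1}{-1 + 30}}{-1534} = \left(-7\right) 30 \cdot \frac{1}{29} \left(- \frac{1}{1534}\right) = \left(- \frac{210}{29}\right) \left(- \frac{1}{1534}\right) = \frac{105}{22243}$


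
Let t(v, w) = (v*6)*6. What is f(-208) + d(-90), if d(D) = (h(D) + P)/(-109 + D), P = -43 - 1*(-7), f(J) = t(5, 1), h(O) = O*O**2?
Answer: 764856/199 ≈ 3843.5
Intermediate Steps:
h(O) = O**3
t(v, w) = 36*v (t(v, w) = (6*v)*6 = 36*v)
f(J) = 180 (f(J) = 36*5 = 180)
P = -36 (P = -43 + 7 = -36)
d(D) = (-36 + D**3)/(-109 + D) (d(D) = (D**3 - 36)/(-109 + D) = (-36 + D**3)/(-109 + D))
f(-208) + d(-90) = 180 + (-36 + (-90)**3)/(-109 - 90) = 180 + (-36 - 729000)/(-199) = 180 - 1/199*(-729036) = 180 + 729036/199 = 764856/199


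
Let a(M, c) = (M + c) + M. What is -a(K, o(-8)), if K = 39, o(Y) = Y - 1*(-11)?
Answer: -81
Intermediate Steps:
o(Y) = 11 + Y (o(Y) = Y + 11 = 11 + Y)
a(M, c) = c + 2*M
-a(K, o(-8)) = -((11 - 8) + 2*39) = -(3 + 78) = -1*81 = -81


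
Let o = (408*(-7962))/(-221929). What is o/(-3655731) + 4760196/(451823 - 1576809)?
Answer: -37862855326253730/8948190758413957 ≈ -4.2313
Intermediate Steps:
o = 3248496/221929 (o = -3248496*(-1/221929) = 3248496/221929 ≈ 14.638)
o/(-3655731) + 4760196/(451823 - 1576809) = (3248496/221929)/(-3655731) + 4760196/(451823 - 1576809) = (3248496/221929)*(-1/3655731) + 4760196/(-1124986) = -63696/15908092649 + 4760196*(-1/1124986) = -63696/15908092649 - 2380098/562493 = -37862855326253730/8948190758413957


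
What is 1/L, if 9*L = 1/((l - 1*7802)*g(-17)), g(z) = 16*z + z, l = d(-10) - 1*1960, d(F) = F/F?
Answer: 25388361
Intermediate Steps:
d(F) = 1
l = -1959 (l = 1 - 1*1960 = 1 - 1960 = -1959)
g(z) = 17*z
L = 1/25388361 (L = 1/(9*(((-1959 - 1*7802)*(17*(-17))))) = 1/(9*(((-1959 - 7802)*(-289)))) = 1/(9*((-9761*(-289)))) = (1/9)/2820929 = (1/9)*(1/2820929) = 1/25388361 ≈ 3.9388e-8)
1/L = 1/(1/25388361) = 25388361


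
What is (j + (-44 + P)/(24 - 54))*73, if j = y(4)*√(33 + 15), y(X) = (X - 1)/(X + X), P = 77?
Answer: -803/10 + 219*√3/2 ≈ 109.36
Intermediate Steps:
y(X) = (-1 + X)/(2*X) (y(X) = (-1 + X)/((2*X)) = (-1 + X)*(1/(2*X)) = (-1 + X)/(2*X))
j = 3*√3/2 (j = ((½)*(-1 + 4)/4)*√(33 + 15) = ((½)*(¼)*3)*√48 = 3*(4*√3)/8 = 3*√3/2 ≈ 2.5981)
(j + (-44 + P)/(24 - 54))*73 = (3*√3/2 + (-44 + 77)/(24 - 54))*73 = (3*√3/2 + 33/(-30))*73 = (3*√3/2 + 33*(-1/30))*73 = (3*√3/2 - 11/10)*73 = (-11/10 + 3*√3/2)*73 = -803/10 + 219*√3/2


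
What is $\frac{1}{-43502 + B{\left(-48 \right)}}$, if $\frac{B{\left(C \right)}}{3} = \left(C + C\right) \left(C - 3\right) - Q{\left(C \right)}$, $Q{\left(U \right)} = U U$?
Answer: $- \frac{1}{35726} \approx -2.7991 \cdot 10^{-5}$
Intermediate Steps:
$Q{\left(U \right)} = U^{2}$
$B{\left(C \right)} = - 3 C^{2} + 6 C \left(-3 + C\right)$ ($B{\left(C \right)} = 3 \left(\left(C + C\right) \left(C - 3\right) - C^{2}\right) = 3 \left(2 C \left(-3 + C\right) - C^{2}\right) = 3 \left(- C^{2} + 2 C \left(-3 + C\right)\right) = - 3 C^{2} + 6 C \left(-3 + C\right)$)
$\frac{1}{-43502 + B{\left(-48 \right)}} = \frac{1}{-43502 + 3 \left(-48\right) \left(-6 - 48\right)} = \frac{1}{-43502 + 3 \left(-48\right) \left(-54\right)} = \frac{1}{-43502 + 7776} = \frac{1}{-35726} = - \frac{1}{35726}$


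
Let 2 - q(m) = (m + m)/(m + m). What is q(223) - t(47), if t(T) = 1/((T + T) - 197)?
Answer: 104/103 ≈ 1.0097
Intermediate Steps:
q(m) = 1 (q(m) = 2 - (m + m)/(m + m) = 2 - 2*m/(2*m) = 2 - 2*m*1/(2*m) = 2 - 1*1 = 2 - 1 = 1)
t(T) = 1/(-197 + 2*T) (t(T) = 1/(2*T - 197) = 1/(-197 + 2*T))
q(223) - t(47) = 1 - 1/(-197 + 2*47) = 1 - 1/(-197 + 94) = 1 - 1/(-103) = 1 - 1*(-1/103) = 1 + 1/103 = 104/103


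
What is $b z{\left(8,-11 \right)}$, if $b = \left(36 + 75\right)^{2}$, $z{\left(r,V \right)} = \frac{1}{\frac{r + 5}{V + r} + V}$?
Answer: $- \frac{36963}{46} \approx -803.54$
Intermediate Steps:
$z{\left(r,V \right)} = \frac{1}{V + \frac{5 + r}{V + r}}$ ($z{\left(r,V \right)} = \frac{1}{\frac{5 + r}{V + r} + V} = \frac{1}{V + \frac{5 + r}{V + r}}$)
$b = 12321$ ($b = 111^{2} = 12321$)
$b z{\left(8,-11 \right)} = 12321 \frac{-11 + 8}{5 + 8 + \left(-11\right)^{2} - 88} = 12321 \frac{1}{5 + 8 + 121 - 88} \left(-3\right) = 12321 \cdot \frac{1}{46} \left(-3\right) = 12321 \left(- \frac{3}{46}\right) = - \frac{36963}{46}$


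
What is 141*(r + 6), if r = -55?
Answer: -6909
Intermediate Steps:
141*(r + 6) = 141*(-55 + 6) = 141*(-49) = -6909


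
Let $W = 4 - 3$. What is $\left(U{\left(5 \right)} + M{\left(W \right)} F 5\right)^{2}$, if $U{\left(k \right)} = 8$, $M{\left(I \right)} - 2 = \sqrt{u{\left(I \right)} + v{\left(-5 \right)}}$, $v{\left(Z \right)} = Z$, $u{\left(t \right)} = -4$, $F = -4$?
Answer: $-2576 + 3840 i \approx -2576.0 + 3840.0 i$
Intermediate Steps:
$W = 1$ ($W = 4 - 3 = 1$)
$M{\left(I \right)} = 2 + 3 i$ ($M{\left(I \right)} = 2 + \sqrt{-4 - 5} = 2 + \sqrt{-9} = 2 + 3 i$)
$\left(U{\left(5 \right)} + M{\left(W \right)} F 5\right)^{2} = \left(8 + \left(2 + 3 i\right) \left(-4\right) 5\right)^{2} = \left(8 + \left(-8 - 12 i\right) 5\right)^{2} = \left(8 - \left(40 + 60 i\right)\right)^{2} = \left(-32 - 60 i\right)^{2}$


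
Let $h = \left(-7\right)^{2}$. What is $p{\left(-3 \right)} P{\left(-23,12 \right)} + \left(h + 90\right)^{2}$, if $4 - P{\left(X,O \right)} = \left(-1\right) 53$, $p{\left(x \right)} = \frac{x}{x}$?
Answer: $19378$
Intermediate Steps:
$h = 49$
$p{\left(x \right)} = 1$
$P{\left(X,O \right)} = 57$ ($P{\left(X,O \right)} = 4 - \left(-1\right) 53 = 4 - -53 = 4 + 53 = 57$)
$p{\left(-3 \right)} P{\left(-23,12 \right)} + \left(h + 90\right)^{2} = 1 \cdot 57 + \left(49 + 90\right)^{2} = 57 + 139^{2} = 57 + 19321 = 19378$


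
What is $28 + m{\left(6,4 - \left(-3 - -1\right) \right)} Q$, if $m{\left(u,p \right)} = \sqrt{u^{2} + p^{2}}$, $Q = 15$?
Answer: $28 + 90 \sqrt{2} \approx 155.28$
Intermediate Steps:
$m{\left(u,p \right)} = \sqrt{p^{2} + u^{2}}$
$28 + m{\left(6,4 - \left(-3 - -1\right) \right)} Q = 28 + \sqrt{\left(4 - \left(-3 - -1\right)\right)^{2} + 6^{2}} \cdot 15 = 28 + \sqrt{\left(4 - \left(-3 + 1\right)\right)^{2} + 36} \cdot 15 = 28 + \sqrt{\left(4 - -2\right)^{2} + 36} \cdot 15 = 28 + \sqrt{\left(4 + 2\right)^{2} + 36} \cdot 15 = 28 + \sqrt{6^{2} + 36} \cdot 15 = 28 + \sqrt{36 + 36} \cdot 15 = 28 + \sqrt{72} \cdot 15 = 28 + 6 \sqrt{2} \cdot 15 = 28 + 90 \sqrt{2}$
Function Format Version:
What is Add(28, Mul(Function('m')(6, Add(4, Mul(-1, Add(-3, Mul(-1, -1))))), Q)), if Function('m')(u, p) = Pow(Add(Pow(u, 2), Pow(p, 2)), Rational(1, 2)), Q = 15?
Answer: Add(28, Mul(90, Pow(2, Rational(1, 2)))) ≈ 155.28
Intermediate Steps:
Function('m')(u, p) = Pow(Add(Pow(p, 2), Pow(u, 2)), Rational(1, 2))
Add(28, Mul(Function('m')(6, Add(4, Mul(-1, Add(-3, Mul(-1, -1))))), Q)) = Add(28, Mul(Pow(Add(Pow(Add(4, Mul(-1, Add(-3, Mul(-1, -1)))), 2), Pow(6, 2)), Rational(1, 2)), 15)) = Add(28, Mul(Pow(Add(Pow(Add(4, Mul(-1, Add(-3, 1))), 2), 36), Rational(1, 2)), 15)) = Add(28, Mul(Pow(Add(Pow(Add(4, Mul(-1, -2)), 2), 36), Rational(1, 2)), 15)) = Add(28, Mul(Pow(Add(Pow(Add(4, 2), 2), 36), Rational(1, 2)), 15)) = Add(28, Mul(Pow(Add(Pow(6, 2), 36), Rational(1, 2)), 15)) = Add(28, Mul(Pow(Add(36, 36), Rational(1, 2)), 15)) = Add(28, Mul(Pow(72, Rational(1, 2)), 15)) = Add(28, Mul(Mul(6, Pow(2, Rational(1, 2))), 15)) = Add(28, Mul(90, Pow(2, Rational(1, 2))))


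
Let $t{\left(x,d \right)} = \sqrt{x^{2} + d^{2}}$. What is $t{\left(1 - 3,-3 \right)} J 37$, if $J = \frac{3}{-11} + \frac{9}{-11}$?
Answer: $- \frac{444 \sqrt{13}}{11} \approx -145.53$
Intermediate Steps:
$t{\left(x,d \right)} = \sqrt{d^{2} + x^{2}}$
$J = - \frac{12}{11}$ ($J = 3 \left(- \frac{1}{11}\right) + 9 \left(- \frac{1}{11}\right) = - \frac{3}{11} - \frac{9}{11} = - \frac{12}{11} \approx -1.0909$)
$t{\left(1 - 3,-3 \right)} J 37 = \sqrt{\left(-3\right)^{2} + \left(1 - 3\right)^{2}} \left(- \frac{12}{11}\right) 37 = \sqrt{9 + \left(-2\right)^{2}} \left(- \frac{12}{11}\right) 37 = \sqrt{9 + 4} \left(- \frac{12}{11}\right) 37 = \sqrt{13} \left(- \frac{12}{11}\right) 37 = - \frac{12 \sqrt{13}}{11} \cdot 37 = - \frac{444 \sqrt{13}}{11}$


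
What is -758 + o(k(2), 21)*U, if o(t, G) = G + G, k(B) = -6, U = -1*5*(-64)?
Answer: 12682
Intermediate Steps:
U = 320 (U = -5*(-64) = 320)
o(t, G) = 2*G
-758 + o(k(2), 21)*U = -758 + (2*21)*320 = -758 + 42*320 = -758 + 13440 = 12682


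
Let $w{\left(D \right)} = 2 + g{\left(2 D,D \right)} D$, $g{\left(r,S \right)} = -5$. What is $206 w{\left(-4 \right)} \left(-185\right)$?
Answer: $-838420$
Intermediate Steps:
$w{\left(D \right)} = 2 - 5 D$
$206 w{\left(-4 \right)} \left(-185\right) = 206 \left(2 - -20\right) \left(-185\right) = 206 \left(2 + 20\right) \left(-185\right) = 206 \cdot 22 \left(-185\right) = 4532 \left(-185\right) = -838420$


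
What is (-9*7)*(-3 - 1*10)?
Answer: 819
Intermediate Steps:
(-9*7)*(-3 - 1*10) = -63*(-3 - 10) = -63*(-13) = 819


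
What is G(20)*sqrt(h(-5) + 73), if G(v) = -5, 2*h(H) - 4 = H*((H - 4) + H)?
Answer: -5*sqrt(110) ≈ -52.440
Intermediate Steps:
h(H) = 2 + H*(-4 + 2*H)/2 (h(H) = 2 + (H*((H - 4) + H))/2 = 2 + (H*((-4 + H) + H))/2 = 2 + (H*(-4 + 2*H))/2 = 2 + H*(-4 + 2*H)/2)
G(20)*sqrt(h(-5) + 73) = -5*sqrt((2 + (-5)**2 - 2*(-5)) + 73) = -5*sqrt((2 + 25 + 10) + 73) = -5*sqrt(37 + 73) = -5*sqrt(110)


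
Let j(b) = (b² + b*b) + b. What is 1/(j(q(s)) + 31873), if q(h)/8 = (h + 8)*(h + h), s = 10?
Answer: 1/16623553 ≈ 6.0156e-8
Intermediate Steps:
q(h) = 16*h*(8 + h) (q(h) = 8*((h + 8)*(h + h)) = 8*((8 + h)*(2*h)) = 8*(2*h*(8 + h)) = 16*h*(8 + h))
j(b) = b + 2*b² (j(b) = (b² + b²) + b = 2*b² + b = b + 2*b²)
1/(j(q(s)) + 31873) = 1/((16*10*(8 + 10))*(1 + 2*(16*10*(8 + 10))) + 31873) = 1/((16*10*18)*(1 + 2*(16*10*18)) + 31873) = 1/(2880*(1 + 2*2880) + 31873) = 1/(2880*(1 + 5760) + 31873) = 1/(2880*5761 + 31873) = 1/(16591680 + 31873) = 1/16623553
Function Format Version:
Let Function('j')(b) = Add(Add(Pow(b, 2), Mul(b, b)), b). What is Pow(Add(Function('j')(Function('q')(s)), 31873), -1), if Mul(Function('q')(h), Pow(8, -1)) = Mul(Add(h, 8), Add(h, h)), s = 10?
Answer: Rational(1, 16623553) ≈ 6.0156e-8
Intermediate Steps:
Function('q')(h) = Mul(16, h, Add(8, h)) (Function('q')(h) = Mul(8, Mul(Add(h, 8), Add(h, h))) = Mul(8, Mul(Add(8, h), Mul(2, h))) = Mul(8, Mul(2, h, Add(8, h))) = Mul(16, h, Add(8, h)))
Function('j')(b) = Add(b, Mul(2, Pow(b, 2))) (Function('j')(b) = Add(Add(Pow(b, 2), Pow(b, 2)), b) = Add(Mul(2, Pow(b, 2)), b) = Add(b, Mul(2, Pow(b, 2))))
Pow(Add(Function('j')(Function('q')(s)), 31873), -1) = Pow(Add(Mul(Mul(16, 10, Add(8, 10)), Add(1, Mul(2, Mul(16, 10, Add(8, 10))))), 31873), -1) = Pow(Add(Mul(Mul(16, 10, 18), Add(1, Mul(2, Mul(16, 10, 18)))), 31873), -1) = Pow(Add(Mul(2880, Add(1, Mul(2, 2880))), 31873), -1) = Pow(Add(Mul(2880, Add(1, 5760)), 31873), -1) = Pow(Add(Mul(2880, 5761), 31873), -1) = Pow(Add(16591680, 31873), -1) = Pow(16623553, -1) = Rational(1, 16623553)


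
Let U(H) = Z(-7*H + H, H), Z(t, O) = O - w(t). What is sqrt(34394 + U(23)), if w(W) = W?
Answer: sqrt(34555) ≈ 185.89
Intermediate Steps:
Z(t, O) = O - t
U(H) = 7*H (U(H) = H - (-7*H + H) = H - (-6)*H = H + 6*H = 7*H)
sqrt(34394 + U(23)) = sqrt(34394 + 7*23) = sqrt(34394 + 161) = sqrt(34555)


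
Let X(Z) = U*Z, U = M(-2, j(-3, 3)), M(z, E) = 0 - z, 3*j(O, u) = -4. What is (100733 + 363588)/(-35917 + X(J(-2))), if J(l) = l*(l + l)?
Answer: -464321/35901 ≈ -12.933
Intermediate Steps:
J(l) = 2*l² (J(l) = l*(2*l) = 2*l²)
j(O, u) = -4/3 (j(O, u) = (⅓)*(-4) = -4/3)
M(z, E) = -z
U = 2 (U = -1*(-2) = 2)
X(Z) = 2*Z
(100733 + 363588)/(-35917 + X(J(-2))) = (100733 + 363588)/(-35917 + 2*(2*(-2)²)) = 464321/(-35917 + 2*(2*4)) = 464321/(-35917 + 2*8) = 464321/(-35917 + 16) = 464321/(-35901) = 464321*(-1/35901) = -464321/35901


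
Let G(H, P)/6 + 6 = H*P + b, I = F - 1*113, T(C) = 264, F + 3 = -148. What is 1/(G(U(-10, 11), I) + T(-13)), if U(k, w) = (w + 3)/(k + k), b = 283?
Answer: 5/15174 ≈ 0.00032951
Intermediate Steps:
F = -151 (F = -3 - 148 = -151)
U(k, w) = (3 + w)/(2*k) (U(k, w) = (3 + w)/((2*k)) = (3 + w)*(1/(2*k)) = (3 + w)/(2*k))
I = -264 (I = -151 - 1*113 = -151 - 113 = -264)
G(H, P) = 1662 + 6*H*P (G(H, P) = -36 + 6*(H*P + 283) = -36 + 6*(283 + H*P) = -36 + (1698 + 6*H*P) = 1662 + 6*H*P)
1/(G(U(-10, 11), I) + T(-13)) = 1/((1662 + 6*((½)*(3 + 11)/(-10))*(-264)) + 264) = 1/((1662 + 6*((½)*(-⅒)*14)*(-264)) + 264) = 1/((1662 + 6*(-7/10)*(-264)) + 264) = 1/((1662 + 5544/5) + 264) = 1/(13854/5 + 264) = 1/(15174/5) = 5/15174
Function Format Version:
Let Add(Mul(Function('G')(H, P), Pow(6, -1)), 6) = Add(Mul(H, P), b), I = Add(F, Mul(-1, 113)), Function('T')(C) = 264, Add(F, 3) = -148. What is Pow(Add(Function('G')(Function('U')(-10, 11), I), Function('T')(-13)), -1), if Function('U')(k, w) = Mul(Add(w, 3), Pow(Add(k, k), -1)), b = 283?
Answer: Rational(5, 15174) ≈ 0.00032951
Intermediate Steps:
F = -151 (F = Add(-3, -148) = -151)
Function('U')(k, w) = Mul(Rational(1, 2), Pow(k, -1), Add(3, w)) (Function('U')(k, w) = Mul(Add(3, w), Pow(Mul(2, k), -1)) = Mul(Add(3, w), Mul(Rational(1, 2), Pow(k, -1))) = Mul(Rational(1, 2), Pow(k, -1), Add(3, w)))
I = -264 (I = Add(-151, Mul(-1, 113)) = Add(-151, -113) = -264)
Function('G')(H, P) = Add(1662, Mul(6, H, P)) (Function('G')(H, P) = Add(-36, Mul(6, Add(Mul(H, P), 283))) = Add(-36, Mul(6, Add(283, Mul(H, P)))) = Add(-36, Add(1698, Mul(6, H, P))) = Add(1662, Mul(6, H, P)))
Pow(Add(Function('G')(Function('U')(-10, 11), I), Function('T')(-13)), -1) = Pow(Add(Add(1662, Mul(6, Mul(Rational(1, 2), Pow(-10, -1), Add(3, 11)), -264)), 264), -1) = Pow(Add(Add(1662, Mul(6, Mul(Rational(1, 2), Rational(-1, 10), 14), -264)), 264), -1) = Pow(Add(Add(1662, Mul(6, Rational(-7, 10), -264)), 264), -1) = Pow(Add(Add(1662, Rational(5544, 5)), 264), -1) = Pow(Add(Rational(13854, 5), 264), -1) = Pow(Rational(15174, 5), -1) = Rational(5, 15174)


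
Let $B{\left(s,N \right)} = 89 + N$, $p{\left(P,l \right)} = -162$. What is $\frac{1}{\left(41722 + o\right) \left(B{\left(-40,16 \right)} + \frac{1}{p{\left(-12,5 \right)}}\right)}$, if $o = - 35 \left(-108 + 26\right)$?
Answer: $\frac{27}{126410888} \approx 2.1359 \cdot 10^{-7}$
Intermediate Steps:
$o = 2870$ ($o = \left(-35\right) \left(-82\right) = 2870$)
$\frac{1}{\left(41722 + o\right) \left(B{\left(-40,16 \right)} + \frac{1}{p{\left(-12,5 \right)}}\right)} = \frac{1}{\left(41722 + 2870\right) \left(\left(89 + 16\right) + \frac{1}{-162}\right)} = \frac{1}{44592 \left(105 - \frac{1}{162}\right)} = \frac{1}{44592 \cdot \frac{17009}{162}} = \frac{1}{\frac{126410888}{27}} = \frac{27}{126410888}$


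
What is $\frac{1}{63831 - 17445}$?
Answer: $\frac{1}{46386} \approx 2.1558 \cdot 10^{-5}$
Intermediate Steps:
$\frac{1}{63831 - 17445} = \frac{1}{46386}$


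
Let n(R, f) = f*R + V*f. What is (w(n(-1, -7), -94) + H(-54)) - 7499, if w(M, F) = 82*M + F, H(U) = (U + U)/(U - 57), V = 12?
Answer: -514523/37 ≈ -13906.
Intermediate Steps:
H(U) = 2*U/(-57 + U) (H(U) = (2*U)/(-57 + U) = 2*U/(-57 + U))
n(R, f) = 12*f + R*f (n(R, f) = f*R + 12*f = R*f + 12*f = 12*f + R*f)
w(M, F) = F + 82*M
(w(n(-1, -7), -94) + H(-54)) - 7499 = ((-94 + 82*(-7*(12 - 1))) + 2*(-54)/(-57 - 54)) - 7499 = ((-94 + 82*(-7*11)) + 2*(-54)/(-111)) - 7499 = ((-94 + 82*(-77)) + 2*(-54)*(-1/111)) - 7499 = ((-94 - 6314) + 36/37) - 7499 = (-6408 + 36/37) - 7499 = -237060/37 - 7499 = -514523/37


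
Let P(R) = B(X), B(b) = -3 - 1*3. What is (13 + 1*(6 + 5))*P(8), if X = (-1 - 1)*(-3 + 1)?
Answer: -144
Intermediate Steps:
X = 4 (X = -2*(-2) = 4)
B(b) = -6 (B(b) = -3 - 3 = -6)
P(R) = -6
(13 + 1*(6 + 5))*P(8) = (13 + 1*(6 + 5))*(-6) = (13 + 1*11)*(-6) = (13 + 11)*(-6) = 24*(-6) = -144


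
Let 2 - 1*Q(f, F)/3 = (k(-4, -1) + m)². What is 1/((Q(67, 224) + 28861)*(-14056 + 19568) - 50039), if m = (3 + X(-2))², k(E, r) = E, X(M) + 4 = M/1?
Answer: 1/158651465 ≈ 6.3031e-9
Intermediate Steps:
X(M) = -4 + M (X(M) = -4 + M/1 = -4 + M*1 = -4 + M)
m = 9 (m = (3 + (-4 - 2))² = (3 - 6)² = (-3)² = 9)
Q(f, F) = -69 (Q(f, F) = 6 - 3*(-4 + 9)² = 6 - 3*5² = 6 - 3*25 = 6 - 75 = -69)
1/((Q(67, 224) + 28861)*(-14056 + 19568) - 50039) = 1/((-69 + 28861)*(-14056 + 19568) - 50039) = 1/(28792*5512 - 50039) = 1/(158701504 - 50039) = 1/158651465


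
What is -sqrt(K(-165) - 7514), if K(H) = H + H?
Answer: -2*I*sqrt(1961) ≈ -88.566*I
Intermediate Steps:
K(H) = 2*H
-sqrt(K(-165) - 7514) = -sqrt(2*(-165) - 7514) = -sqrt(-330 - 7514) = -sqrt(-7844) = -2*I*sqrt(1961)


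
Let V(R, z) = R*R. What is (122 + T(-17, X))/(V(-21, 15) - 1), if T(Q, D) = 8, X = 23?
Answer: 13/44 ≈ 0.29545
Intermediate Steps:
V(R, z) = R²
(122 + T(-17, X))/(V(-21, 15) - 1) = (122 + 8)/((-21)² - 1) = 130/(441 - 1) = 130/440 = 130*(1/440) = 13/44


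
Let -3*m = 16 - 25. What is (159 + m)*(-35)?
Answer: -5670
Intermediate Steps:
m = 3 (m = -(16 - 25)/3 = -⅓*(-9) = 3)
(159 + m)*(-35) = (159 + 3)*(-35) = 162*(-35) = -5670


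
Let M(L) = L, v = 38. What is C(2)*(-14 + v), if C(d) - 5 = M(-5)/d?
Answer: 60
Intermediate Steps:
C(d) = 5 - 5/d
C(2)*(-14 + v) = (5 - 5/2)*(-14 + 38) = (5 - 5*½)*24 = (5 - 5/2)*24 = (5/2)*24 = 60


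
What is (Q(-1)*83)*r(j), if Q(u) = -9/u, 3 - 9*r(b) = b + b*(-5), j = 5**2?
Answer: 8549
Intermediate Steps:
j = 25
r(b) = 1/3 + 4*b/9 (r(b) = 1/3 - (b + b*(-5))/9 = 1/3 - (b - 5*b)/9 = 1/3 - (-4)*b/9 = 1/3 + 4*b/9)
(Q(-1)*83)*r(j) = (-9/(-1)*83)*(1/3 + (4/9)*25) = (-9*(-1)*83)*(1/3 + 100/9) = (9*83)*(103/9) = 747*(103/9) = 8549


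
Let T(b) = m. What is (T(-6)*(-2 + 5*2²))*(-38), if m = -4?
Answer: 2736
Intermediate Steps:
T(b) = -4
(T(-6)*(-2 + 5*2²))*(-38) = -4*(-2 + 5*2²)*(-38) = -4*(-2 + 5*4)*(-38) = -4*(-2 + 20)*(-38) = -4*18*(-38) = -72*(-38) = 2736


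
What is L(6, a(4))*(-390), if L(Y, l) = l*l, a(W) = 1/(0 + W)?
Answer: -195/8 ≈ -24.375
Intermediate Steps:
a(W) = 1/W
L(Y, l) = l²
L(6, a(4))*(-390) = (1/4)²*(-390) = (¼)²*(-390) = (1/16)*(-390) = -195/8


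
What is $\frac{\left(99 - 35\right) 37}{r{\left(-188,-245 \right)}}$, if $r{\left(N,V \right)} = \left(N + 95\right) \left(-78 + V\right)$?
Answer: $\frac{2368}{30039} \approx 0.078831$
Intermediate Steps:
$r{\left(N,V \right)} = \left(-78 + V\right) \left(95 + N\right)$ ($r{\left(N,V \right)} = \left(95 + N\right) \left(-78 + V\right) = \left(-78 + V\right) \left(95 + N\right)$)
$\frac{\left(99 - 35\right) 37}{r{\left(-188,-245 \right)}} = \frac{\left(99 - 35\right) 37}{-7410 - -14664 + 95 \left(-245\right) - -46060} = \frac{64 \cdot 37}{-7410 + 14664 - 23275 + 46060} = \frac{2368}{30039}$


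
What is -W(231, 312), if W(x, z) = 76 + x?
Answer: -307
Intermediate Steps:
-W(231, 312) = -(76 + 231) = -1*307 = -307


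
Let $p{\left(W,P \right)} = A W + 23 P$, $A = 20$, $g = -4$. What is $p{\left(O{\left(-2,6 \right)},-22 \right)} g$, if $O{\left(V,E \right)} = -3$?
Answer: $2264$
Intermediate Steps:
$p{\left(W,P \right)} = 20 W + 23 P$
$p{\left(O{\left(-2,6 \right)},-22 \right)} g = \left(20 \left(-3\right) + 23 \left(-22\right)\right) \left(-4\right) = \left(-60 - 506\right) \left(-4\right) = \left(-566\right) \left(-4\right) = 2264$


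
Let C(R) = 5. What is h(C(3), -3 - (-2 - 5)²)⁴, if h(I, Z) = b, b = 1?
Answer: 1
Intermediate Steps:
h(I, Z) = 1
h(C(3), -3 - (-2 - 5)²)⁴ = 1⁴ = 1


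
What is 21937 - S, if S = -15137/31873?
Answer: 699213138/31873 ≈ 21937.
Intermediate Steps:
S = -15137/31873 (S = -15137*1/31873 = -15137/31873 ≈ -0.47492)
21937 - S = 21937 - 1*(-15137/31873) = 21937 + 15137/31873 = 699213138/31873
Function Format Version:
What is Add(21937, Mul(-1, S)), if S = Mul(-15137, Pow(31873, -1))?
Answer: Rational(699213138, 31873) ≈ 21937.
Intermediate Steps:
S = Rational(-15137, 31873) (S = Mul(-15137, Rational(1, 31873)) = Rational(-15137, 31873) ≈ -0.47492)
Add(21937, Mul(-1, S)) = Add(21937, Mul(-1, Rational(-15137, 31873))) = Add(21937, Rational(15137, 31873)) = Rational(699213138, 31873)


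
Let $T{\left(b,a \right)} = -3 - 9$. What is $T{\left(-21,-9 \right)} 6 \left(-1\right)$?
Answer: $72$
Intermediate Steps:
$T{\left(b,a \right)} = -12$ ($T{\left(b,a \right)} = -3 - 9 = -12$)
$T{\left(-21,-9 \right)} 6 \left(-1\right) = - 12 \cdot 6 \left(-1\right) = \left(-12\right) \left(-6\right) = 72$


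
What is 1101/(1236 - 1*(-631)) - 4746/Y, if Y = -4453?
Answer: 13763535/8313751 ≈ 1.6555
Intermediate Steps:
1101/(1236 - 1*(-631)) - 4746/Y = 1101/(1236 - 1*(-631)) - 4746/(-4453) = 1101/(1236 + 631) - 4746*(-1/4453) = 1101/1867 + 4746/4453 = 13763535/8313751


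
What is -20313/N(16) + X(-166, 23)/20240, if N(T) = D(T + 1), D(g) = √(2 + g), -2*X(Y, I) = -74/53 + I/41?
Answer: 33/1599328 - 20313*√19/19 ≈ -4660.1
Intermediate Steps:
X(Y, I) = 37/53 - I/82 (X(Y, I) = -(-74/53 + I/41)/2 = 37/53 - I/82)
N(T) = √(3 + T) (N(T) = √(2 + (T + 1)) = √(2 + (1 + T)) = √(3 + T))
-20313/N(16) + X(-166, 23)/20240 = -20313/√(3 + 16) + (37/53 - 1/82*23)/20240 = -20313*√19/19 + (37/53 - 23/82)*(1/20240) = -20313*√19/19 + (1815/4346)*(1/20240) = -20313*√19/19 + 33/1599328 = 33/1599328 - 20313*√19/19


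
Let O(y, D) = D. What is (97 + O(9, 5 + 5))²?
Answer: 11449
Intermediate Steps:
(97 + O(9, 5 + 5))² = (97 + (5 + 5))² = (97 + 10)² = 107² = 11449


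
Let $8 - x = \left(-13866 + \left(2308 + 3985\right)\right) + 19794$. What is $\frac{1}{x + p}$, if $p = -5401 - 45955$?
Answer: $- \frac{1}{63569} \approx -1.5731 \cdot 10^{-5}$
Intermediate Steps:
$x = -12213$ ($x = 8 - \left(\left(-13866 + \left(2308 + 3985\right)\right) + 19794\right) = 8 - \left(\left(-13866 + 6293\right) + 19794\right) = 8 - \left(-7573 + 19794\right) = 8 - 12221 = -12213$)
$p = -51356$
$\frac{1}{x + p} = \frac{1}{-12213 - 51356} = \frac{1}{-63569} = - \frac{1}{63569}$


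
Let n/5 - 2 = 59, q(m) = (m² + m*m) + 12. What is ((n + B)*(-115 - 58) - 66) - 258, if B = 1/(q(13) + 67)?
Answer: -22138286/417 ≈ -53089.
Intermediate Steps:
q(m) = 12 + 2*m² (q(m) = (m² + m²) + 12 = 2*m² + 12 = 12 + 2*m²)
B = 1/417 (B = 1/((12 + 2*13²) + 67) = 1/((12 + 2*169) + 67) = 1/((12 + 338) + 67) = 1/(350 + 67) = 1/417 ≈ 0.0023981)
n = 305 (n = 10 + 5*59 = 10 + 295 = 305)
((n + B)*(-115 - 58) - 66) - 258 = ((305 + 1/417)*(-115 - 58) - 66) - 258 = ((127186/417)*(-173) - 66) - 258 = (-22003178/417 - 66) - 258 = -22030700/417 - 258 = -22138286/417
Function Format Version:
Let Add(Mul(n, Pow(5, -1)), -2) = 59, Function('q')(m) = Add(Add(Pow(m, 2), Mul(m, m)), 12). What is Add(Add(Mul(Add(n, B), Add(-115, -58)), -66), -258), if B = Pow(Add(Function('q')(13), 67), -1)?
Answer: Rational(-22138286, 417) ≈ -53089.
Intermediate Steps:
Function('q')(m) = Add(12, Mul(2, Pow(m, 2))) (Function('q')(m) = Add(Add(Pow(m, 2), Pow(m, 2)), 12) = Add(Mul(2, Pow(m, 2)), 12) = Add(12, Mul(2, Pow(m, 2))))
B = Rational(1, 417) (B = Pow(Add(Add(12, Mul(2, Pow(13, 2))), 67), -1) = Pow(Add(Add(12, Mul(2, 169)), 67), -1) = Pow(Add(Add(12, 338), 67), -1) = Pow(Add(350, 67), -1) = Pow(417, -1) = Rational(1, 417) ≈ 0.0023981)
n = 305 (n = Add(10, Mul(5, 59)) = Add(10, 295) = 305)
Add(Add(Mul(Add(n, B), Add(-115, -58)), -66), -258) = Add(Add(Mul(Add(305, Rational(1, 417)), Add(-115, -58)), -66), -258) = Add(Add(Mul(Rational(127186, 417), -173), -66), -258) = Add(Add(Rational(-22003178, 417), -66), -258) = Add(Rational(-22030700, 417), -258) = Rational(-22138286, 417)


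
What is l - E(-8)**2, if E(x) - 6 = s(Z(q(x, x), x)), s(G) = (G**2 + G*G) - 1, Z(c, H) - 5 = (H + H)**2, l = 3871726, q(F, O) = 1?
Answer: -18559373283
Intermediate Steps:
Z(c, H) = 5 + 4*H**2 (Z(c, H) = 5 + (H + H)**2 = 5 + (2*H)**2 = 5 + 4*H**2)
s(G) = -1 + 2*G**2 (s(G) = (G**2 + G**2) - 1 = 2*G**2 - 1 = -1 + 2*G**2)
E(x) = 5 + 2*(5 + 4*x**2)**2 (E(x) = 6 + (-1 + 2*(5 + 4*x**2)**2) = 5 + 2*(5 + 4*x**2)**2)
l - E(-8)**2 = 3871726 - (5 + 2*(5 + 4*(-8)**2)**2)**2 = 3871726 - (5 + 2*(5 + 4*64)**2)**2 = 3871726 - (5 + 2*(5 + 256)**2)**2 = 3871726 - (5 + 2*261**2)**2 = 3871726 - (5 + 2*68121)**2 = 3871726 - (5 + 136242)**2 = 3871726 - 1*136247**2 = 3871726 - 1*18563245009 = 3871726 - 18563245009 = -18559373283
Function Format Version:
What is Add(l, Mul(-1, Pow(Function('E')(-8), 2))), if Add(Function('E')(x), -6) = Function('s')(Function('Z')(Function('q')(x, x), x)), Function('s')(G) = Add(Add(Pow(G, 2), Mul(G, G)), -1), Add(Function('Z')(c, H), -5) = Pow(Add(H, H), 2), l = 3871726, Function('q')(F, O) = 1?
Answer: -18559373283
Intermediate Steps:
Function('Z')(c, H) = Add(5, Mul(4, Pow(H, 2))) (Function('Z')(c, H) = Add(5, Pow(Add(H, H), 2)) = Add(5, Pow(Mul(2, H), 2)) = Add(5, Mul(4, Pow(H, 2))))
Function('s')(G) = Add(-1, Mul(2, Pow(G, 2))) (Function('s')(G) = Add(Add(Pow(G, 2), Pow(G, 2)), -1) = Add(Mul(2, Pow(G, 2)), -1) = Add(-1, Mul(2, Pow(G, 2))))
Function('E')(x) = Add(5, Mul(2, Pow(Add(5, Mul(4, Pow(x, 2))), 2))) (Function('E')(x) = Add(6, Add(-1, Mul(2, Pow(Add(5, Mul(4, Pow(x, 2))), 2)))) = Add(5, Mul(2, Pow(Add(5, Mul(4, Pow(x, 2))), 2))))
Add(l, Mul(-1, Pow(Function('E')(-8), 2))) = Add(3871726, Mul(-1, Pow(Add(5, Mul(2, Pow(Add(5, Mul(4, Pow(-8, 2))), 2))), 2))) = Add(3871726, Mul(-1, Pow(Add(5, Mul(2, Pow(Add(5, Mul(4, 64)), 2))), 2))) = Add(3871726, Mul(-1, Pow(Add(5, Mul(2, Pow(Add(5, 256), 2))), 2))) = Add(3871726, Mul(-1, Pow(Add(5, Mul(2, Pow(261, 2))), 2))) = Add(3871726, Mul(-1, Pow(Add(5, Mul(2, 68121)), 2))) = Add(3871726, Mul(-1, Pow(Add(5, 136242), 2))) = Add(3871726, Mul(-1, Pow(136247, 2))) = Add(3871726, Mul(-1, 18563245009)) = Add(3871726, -18563245009) = -18559373283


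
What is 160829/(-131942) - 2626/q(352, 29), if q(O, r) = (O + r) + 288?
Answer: -454074293/88269198 ≈ -5.1442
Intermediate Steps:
q(O, r) = 288 + O + r
160829/(-131942) - 2626/q(352, 29) = 160829/(-131942) - 2626/(288 + 352 + 29) = 160829*(-1/131942) - 2626/669 = -160829/131942 - 2626*1/669 = -160829/131942 - 2626/669 = -454074293/88269198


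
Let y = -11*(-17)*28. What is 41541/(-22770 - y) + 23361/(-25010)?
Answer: -423297144/175107515 ≈ -2.4174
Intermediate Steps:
y = 5236 (y = 187*28 = 5236)
41541/(-22770 - y) + 23361/(-25010) = 41541/(-22770 - 1*5236) + 23361/(-25010) = 41541/(-22770 - 5236) + 23361*(-1/25010) = 41541/(-28006) - 23361/25010 = 41541*(-1/28006) - 23361/25010 = -41541/28006 - 23361/25010 = -423297144/175107515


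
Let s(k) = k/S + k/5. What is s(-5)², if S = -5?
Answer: 0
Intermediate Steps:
s(k) = 0 (s(k) = k/(-5) + k/5 = k*(-⅕) + k*(⅕) = -k/5 + k/5 = 0)
s(-5)² = 0² = 0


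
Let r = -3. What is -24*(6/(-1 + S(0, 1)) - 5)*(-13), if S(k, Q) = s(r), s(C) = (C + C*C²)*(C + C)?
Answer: -277368/179 ≈ -1549.5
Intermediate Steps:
s(C) = 2*C*(C + C³) (s(C) = (C + C³)*(2*C) = 2*C*(C + C³))
S(k, Q) = 180 (S(k, Q) = 2*(-3)²*(1 + (-3)²) = 2*9*(1 + 9) = 2*9*10 = 180)
-24*(6/(-1 + S(0, 1)) - 5)*(-13) = -24*(6/(-1 + 180) - 5)*(-13) = -24*(6/179 - 5)*(-13) = -24*(-889/179)*(-13) = (21336/179)*(-13) = -277368/179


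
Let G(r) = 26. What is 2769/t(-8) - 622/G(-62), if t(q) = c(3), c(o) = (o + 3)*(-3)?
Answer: -13865/78 ≈ -177.76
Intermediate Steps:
c(o) = -9 - 3*o (c(o) = (3 + o)*(-3) = -9 - 3*o)
t(q) = -18 (t(q) = -9 - 3*3 = -9 - 9 = -18)
2769/t(-8) - 622/G(-62) = 2769/(-18) - 622/26 = 2769*(-1/18) - 622*1/26 = -923/6 - 311/13 = -13865/78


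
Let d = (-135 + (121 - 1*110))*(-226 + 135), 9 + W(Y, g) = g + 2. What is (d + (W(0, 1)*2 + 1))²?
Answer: 127080529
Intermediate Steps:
W(Y, g) = -7 + g (W(Y, g) = -9 + (g + 2) = -9 + (2 + g) = -7 + g)
d = 11284 (d = (-135 + (121 - 110))*(-91) = (-135 + 11)*(-91) = -124*(-91) = 11284)
(d + (W(0, 1)*2 + 1))² = (11284 + ((-7 + 1)*2 + 1))² = (11284 + (-6*2 + 1))² = (11284 + (-12 + 1))² = (11284 - 11)² = 11273² = 127080529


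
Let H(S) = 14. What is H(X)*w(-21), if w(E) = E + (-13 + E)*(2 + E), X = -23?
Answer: 8750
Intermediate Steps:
H(X)*w(-21) = 14*(-26 + (-21)**2 - 10*(-21)) = 14*(-26 + 441 + 210) = 14*625 = 8750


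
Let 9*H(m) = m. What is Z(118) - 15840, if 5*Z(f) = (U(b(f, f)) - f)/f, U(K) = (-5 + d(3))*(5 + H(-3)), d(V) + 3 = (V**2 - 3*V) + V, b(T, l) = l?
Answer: -14018612/885 ≈ -15840.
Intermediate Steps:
H(m) = m/9
d(V) = -3 + V**2 - 2*V (d(V) = -3 + ((V**2 - 3*V) + V) = -3 + (V**2 - 2*V) = -3 + V**2 - 2*V)
U(K) = -70/3 (U(K) = (-5 + (-3 + 3**2 - 2*3))*(5 + (1/9)*(-3)) = (-5 + (-3 + 9 - 6))*(5 - 1/3) = (-5 + 0)*(14/3) = -5*14/3 = -70/3)
Z(f) = (-70/3 - f)/(5*f) (Z(f) = ((-70/3 - f)/f)/5 = (-70/3 - f)/(5*f))
Z(118) - 15840 = (1/15)*(-70 - 3*118)/118 - 15840 = (1/15)*(1/118)*(-70 - 354) - 15840 = (1/15)*(1/118)*(-424) - 15840 = -212/885 - 15840 = -14018612/885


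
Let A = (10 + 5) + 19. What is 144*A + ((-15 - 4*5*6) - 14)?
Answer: 4747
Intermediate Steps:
A = 34 (A = 15 + 19 = 34)
144*A + ((-15 - 4*5*6) - 14) = 144*34 + ((-15 - 4*5*6) - 14) = 4896 + ((-15 - 20*6) - 14) = 4896 + ((-15 - 120) - 14) = 4896 + (-135 - 14) = 4896 - 149 = 4747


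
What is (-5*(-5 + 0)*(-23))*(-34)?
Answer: 19550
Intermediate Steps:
(-5*(-5 + 0)*(-23))*(-34) = (-5*(-5)*(-23))*(-34) = (25*(-23))*(-34) = -575*(-34) = 19550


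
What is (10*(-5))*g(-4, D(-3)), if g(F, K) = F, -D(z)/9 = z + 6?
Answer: 200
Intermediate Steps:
D(z) = -54 - 9*z (D(z) = -9*(z + 6) = -9*(6 + z) = -54 - 9*z)
(10*(-5))*g(-4, D(-3)) = (10*(-5))*(-4) = -50*(-4) = 200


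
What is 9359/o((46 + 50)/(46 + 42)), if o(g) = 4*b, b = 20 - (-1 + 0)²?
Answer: 9359/76 ≈ 123.14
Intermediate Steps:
b = 19 (b = 20 - 1*(-1)² = 20 - 1*1 = 20 - 1 = 19)
o(g) = 76 (o(g) = 4*19 = 76)
9359/o((46 + 50)/(46 + 42)) = 9359/76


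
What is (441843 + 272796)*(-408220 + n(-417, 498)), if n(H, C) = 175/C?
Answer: -48427127121005/166 ≈ -2.9173e+11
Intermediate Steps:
(441843 + 272796)*(-408220 + n(-417, 498)) = (441843 + 272796)*(-408220 + 175/498) = 714639*(-408220 + 175*(1/498)) = 714639*(-408220 + 175/498) = 714639*(-203293385/498) = -48427127121005/166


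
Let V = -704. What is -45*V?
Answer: 31680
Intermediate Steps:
-45*V = -45*(-704) = 31680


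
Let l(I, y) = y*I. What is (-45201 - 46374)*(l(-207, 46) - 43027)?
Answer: 4812174675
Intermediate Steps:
l(I, y) = I*y
(-45201 - 46374)*(l(-207, 46) - 43027) = (-45201 - 46374)*(-207*46 - 43027) = -91575*(-9522 - 43027) = -91575*(-52549) = 4812174675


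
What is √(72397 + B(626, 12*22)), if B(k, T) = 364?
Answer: √72761 ≈ 269.74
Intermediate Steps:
√(72397 + B(626, 12*22)) = √(72397 + 364) = √72761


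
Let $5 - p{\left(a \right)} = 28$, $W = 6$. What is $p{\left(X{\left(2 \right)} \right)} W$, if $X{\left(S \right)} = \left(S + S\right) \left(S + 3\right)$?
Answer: $-138$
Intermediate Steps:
$X{\left(S \right)} = 2 S \left(3 + S\right)$
$p{\left(a \right)} = -23$ ($p{\left(a \right)} = 5 - 28 = -23$)
$p{\left(X{\left(2 \right)} \right)} W = \left(-23\right) 6 = -138$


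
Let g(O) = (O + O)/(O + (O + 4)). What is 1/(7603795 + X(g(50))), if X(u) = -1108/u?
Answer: 25/190066067 ≈ 1.3153e-7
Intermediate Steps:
g(O) = 2*O/(4 + 2*O) (g(O) = (2*O)/(O + (4 + O)) = (2*O)/(4 + 2*O) = 2*O/(4 + 2*O))
1/(7603795 + X(g(50))) = 1/(7603795 - 1108/(50/(2 + 50))) = 1/(7603795 - 1108/(50/52)) = 1/(7603795 - 1108/(50*(1/52))) = 1/(7603795 - 1108/25/26) = 1/(7603795 - 1108*26/25) = 1/(7603795 - 28808/25) = 1/(190066067/25) = 25/190066067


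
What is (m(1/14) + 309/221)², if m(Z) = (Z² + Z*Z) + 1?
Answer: 2720769921/469068964 ≈ 5.8004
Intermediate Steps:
m(Z) = 1 + 2*Z² (m(Z) = (Z² + Z²) + 1 = 2*Z² + 1 = 1 + 2*Z²)
(m(1/14) + 309/221)² = ((1 + 2*(1/14)²) + 309/221)² = ((1 + 2*(1/14)²) + 309*(1/221))² = ((1 + 2*(1/196)) + 309/221)² = ((1 + 1/98) + 309/221)² = (99/98 + 309/221)² = (52161/21658)² = 2720769921/469068964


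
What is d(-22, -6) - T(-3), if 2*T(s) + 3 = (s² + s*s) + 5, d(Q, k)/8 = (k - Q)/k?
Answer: -94/3 ≈ -31.333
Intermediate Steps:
d(Q, k) = 8*(k - Q)/k (d(Q, k) = 8*((k - Q)/k) = 8*(k - Q)/k)
T(s) = 1 + s² (T(s) = -3/2 + ((s² + s*s) + 5)/2 = -3/2 + ((s² + s²) + 5)/2 = -3/2 + (2*s² + 5)/2 = -3/2 + (5 + 2*s²)/2 = -3/2 + (5/2 + s²) = 1 + s²)
d(-22, -6) - T(-3) = (8 - 8*(-22)/(-6)) - (1 + (-3)²) = (8 - 8*(-22)*(-⅙)) - (1 + 9) = (8 - 88/3) - 1*10 = -64/3 - 10 = -94/3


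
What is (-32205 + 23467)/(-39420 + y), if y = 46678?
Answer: -4369/3629 ≈ -1.2039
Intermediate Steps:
(-32205 + 23467)/(-39420 + y) = (-32205 + 23467)/(-39420 + 46678) = -8738/7258 = -8738*1/7258 = -4369/3629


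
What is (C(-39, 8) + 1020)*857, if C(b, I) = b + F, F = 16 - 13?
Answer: 843288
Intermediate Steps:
F = 3
C(b, I) = 3 + b (C(b, I) = b + 3 = 3 + b)
(C(-39, 8) + 1020)*857 = ((3 - 39) + 1020)*857 = (-36 + 1020)*857 = 984*857 = 843288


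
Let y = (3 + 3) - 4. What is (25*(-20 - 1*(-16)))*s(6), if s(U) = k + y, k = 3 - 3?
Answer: -200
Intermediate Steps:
y = 2 (y = 6 - 4 = 2)
k = 0
s(U) = 2 (s(U) = 0 + 2 = 2)
(25*(-20 - 1*(-16)))*s(6) = (25*(-20 - 1*(-16)))*2 = (25*(-20 + 16))*2 = (25*(-4))*2 = -100*2 = -200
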